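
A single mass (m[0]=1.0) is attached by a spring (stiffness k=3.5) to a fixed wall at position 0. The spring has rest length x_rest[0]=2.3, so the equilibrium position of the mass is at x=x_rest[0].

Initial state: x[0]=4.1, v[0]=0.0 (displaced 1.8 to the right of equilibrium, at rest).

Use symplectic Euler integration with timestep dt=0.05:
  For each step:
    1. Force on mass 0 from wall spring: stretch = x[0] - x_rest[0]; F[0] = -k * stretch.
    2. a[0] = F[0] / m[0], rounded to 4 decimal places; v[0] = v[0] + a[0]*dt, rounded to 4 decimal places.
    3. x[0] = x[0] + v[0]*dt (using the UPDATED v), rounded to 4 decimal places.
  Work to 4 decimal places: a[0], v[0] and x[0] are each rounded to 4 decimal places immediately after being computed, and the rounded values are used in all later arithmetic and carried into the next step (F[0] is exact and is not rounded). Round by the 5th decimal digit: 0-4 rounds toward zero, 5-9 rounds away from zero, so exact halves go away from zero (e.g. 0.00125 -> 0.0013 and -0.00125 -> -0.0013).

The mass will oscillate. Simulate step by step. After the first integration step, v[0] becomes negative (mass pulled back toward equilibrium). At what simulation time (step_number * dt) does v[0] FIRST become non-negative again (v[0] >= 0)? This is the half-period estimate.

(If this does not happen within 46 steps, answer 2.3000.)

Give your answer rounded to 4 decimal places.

Step 0: x=[4.1000] v=[0.0000]
Step 1: x=[4.0843] v=[-0.3150]
Step 2: x=[4.0529] v=[-0.6273]
Step 3: x=[4.0062] v=[-0.9341]
Step 4: x=[3.9446] v=[-1.2327]
Step 5: x=[3.8686] v=[-1.5205]
Step 6: x=[3.7789] v=[-1.7950]
Step 7: x=[3.6762] v=[-2.0538]
Step 8: x=[3.5615] v=[-2.2946]
Step 9: x=[3.4357] v=[-2.5154]
Step 10: x=[3.3000] v=[-2.7142]
Step 11: x=[3.1555] v=[-2.8892]
Step 12: x=[3.0036] v=[-3.0389]
Step 13: x=[2.8455] v=[-3.1620]
Step 14: x=[2.6826] v=[-3.2575]
Step 15: x=[2.5164] v=[-3.3245]
Step 16: x=[2.3483] v=[-3.3624]
Step 17: x=[2.1798] v=[-3.3709]
Step 18: x=[2.0123] v=[-3.3499]
Step 19: x=[1.8473] v=[-3.2996]
Step 20: x=[1.6863] v=[-3.2204]
Step 21: x=[1.5307] v=[-3.1130]
Step 22: x=[1.3818] v=[-2.9784]
Step 23: x=[1.2409] v=[-2.8177]
Step 24: x=[1.1093] v=[-2.6324]
Step 25: x=[0.9881] v=[-2.4240]
Step 26: x=[0.8784] v=[-2.1944]
Step 27: x=[0.7811] v=[-1.9456]
Step 28: x=[0.6971] v=[-1.6798]
Step 29: x=[0.6271] v=[-1.3993]
Step 30: x=[0.5718] v=[-1.1065]
Step 31: x=[0.5316] v=[-0.8041]
Step 32: x=[0.5069] v=[-0.4946]
Step 33: x=[0.4979] v=[-0.1808]
Step 34: x=[0.5046] v=[0.1346]
First v>=0 after going negative at step 34, time=1.7000

Answer: 1.7000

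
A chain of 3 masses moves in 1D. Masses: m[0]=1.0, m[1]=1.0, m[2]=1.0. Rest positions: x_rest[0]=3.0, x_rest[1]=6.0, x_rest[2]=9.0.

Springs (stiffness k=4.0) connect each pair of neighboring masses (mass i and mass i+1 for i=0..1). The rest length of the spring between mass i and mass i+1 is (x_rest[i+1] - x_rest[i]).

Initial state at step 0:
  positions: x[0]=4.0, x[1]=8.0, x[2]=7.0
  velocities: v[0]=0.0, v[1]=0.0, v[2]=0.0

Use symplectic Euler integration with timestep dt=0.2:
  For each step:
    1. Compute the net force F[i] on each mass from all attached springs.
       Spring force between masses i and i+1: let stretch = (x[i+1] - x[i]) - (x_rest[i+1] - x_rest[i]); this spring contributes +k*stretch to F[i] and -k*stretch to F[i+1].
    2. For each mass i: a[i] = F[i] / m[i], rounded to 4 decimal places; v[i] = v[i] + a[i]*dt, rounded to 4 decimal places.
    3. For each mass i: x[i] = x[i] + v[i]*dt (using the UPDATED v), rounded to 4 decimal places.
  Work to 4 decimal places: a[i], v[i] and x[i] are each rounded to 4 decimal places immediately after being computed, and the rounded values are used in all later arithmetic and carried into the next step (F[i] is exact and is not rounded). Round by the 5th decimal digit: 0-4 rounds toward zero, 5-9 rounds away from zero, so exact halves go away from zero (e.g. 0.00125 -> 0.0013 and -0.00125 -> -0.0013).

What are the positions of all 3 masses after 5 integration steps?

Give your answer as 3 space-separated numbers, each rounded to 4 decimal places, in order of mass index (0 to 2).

Step 0: x=[4.0000 8.0000 7.0000] v=[0.0000 0.0000 0.0000]
Step 1: x=[4.1600 7.2000 7.6400] v=[0.8000 -4.0000 3.2000]
Step 2: x=[4.3264 5.9840 8.6896] v=[0.8320 -6.0800 5.2480]
Step 3: x=[4.2780 4.9357 9.7863] v=[-0.2419 -5.2416 5.4835]
Step 4: x=[3.8549 4.5582 10.5869] v=[-2.1157 -1.8873 4.0030]
Step 5: x=[3.0643 5.0328 10.9029] v=[-3.9531 2.3730 1.5800]

Answer: 3.0643 5.0328 10.9029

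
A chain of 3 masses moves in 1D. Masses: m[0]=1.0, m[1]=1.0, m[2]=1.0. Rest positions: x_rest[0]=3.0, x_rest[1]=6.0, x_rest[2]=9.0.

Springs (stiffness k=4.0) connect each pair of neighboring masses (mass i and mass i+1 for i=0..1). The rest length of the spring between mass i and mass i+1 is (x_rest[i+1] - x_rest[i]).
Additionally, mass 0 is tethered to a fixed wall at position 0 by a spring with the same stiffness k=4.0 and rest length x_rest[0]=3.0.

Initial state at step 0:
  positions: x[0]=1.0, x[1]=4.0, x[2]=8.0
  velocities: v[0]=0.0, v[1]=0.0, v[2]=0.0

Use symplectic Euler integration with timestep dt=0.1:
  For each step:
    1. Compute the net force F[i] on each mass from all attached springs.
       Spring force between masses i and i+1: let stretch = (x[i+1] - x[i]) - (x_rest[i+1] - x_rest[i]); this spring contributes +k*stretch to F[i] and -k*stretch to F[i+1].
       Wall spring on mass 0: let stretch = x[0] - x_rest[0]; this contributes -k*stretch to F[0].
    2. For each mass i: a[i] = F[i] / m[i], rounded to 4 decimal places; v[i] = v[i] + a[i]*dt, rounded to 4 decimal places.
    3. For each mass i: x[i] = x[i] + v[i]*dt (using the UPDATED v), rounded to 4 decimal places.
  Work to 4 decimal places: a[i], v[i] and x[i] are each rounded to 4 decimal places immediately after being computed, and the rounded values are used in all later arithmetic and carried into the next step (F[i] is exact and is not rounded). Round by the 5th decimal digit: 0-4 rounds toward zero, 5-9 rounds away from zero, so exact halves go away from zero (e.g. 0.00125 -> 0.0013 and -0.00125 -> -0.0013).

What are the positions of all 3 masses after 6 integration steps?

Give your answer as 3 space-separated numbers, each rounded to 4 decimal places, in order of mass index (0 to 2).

Step 0: x=[1.0000 4.0000 8.0000] v=[0.0000 0.0000 0.0000]
Step 1: x=[1.0800 4.0400 7.9600] v=[0.8000 0.4000 -0.4000]
Step 2: x=[1.2352 4.1184 7.8832] v=[1.5520 0.7840 -0.7680]
Step 3: x=[1.4563 4.2321 7.7758] v=[2.2112 1.1366 -1.0739]
Step 4: x=[1.7302 4.3765 7.6467] v=[2.7390 1.4438 -1.2914]
Step 5: x=[2.0407 4.5458 7.5068] v=[3.1054 1.6934 -1.3995]
Step 6: x=[2.3698 4.7334 7.3684] v=[3.2912 1.8758 -1.3839]

Answer: 2.3698 4.7334 7.3684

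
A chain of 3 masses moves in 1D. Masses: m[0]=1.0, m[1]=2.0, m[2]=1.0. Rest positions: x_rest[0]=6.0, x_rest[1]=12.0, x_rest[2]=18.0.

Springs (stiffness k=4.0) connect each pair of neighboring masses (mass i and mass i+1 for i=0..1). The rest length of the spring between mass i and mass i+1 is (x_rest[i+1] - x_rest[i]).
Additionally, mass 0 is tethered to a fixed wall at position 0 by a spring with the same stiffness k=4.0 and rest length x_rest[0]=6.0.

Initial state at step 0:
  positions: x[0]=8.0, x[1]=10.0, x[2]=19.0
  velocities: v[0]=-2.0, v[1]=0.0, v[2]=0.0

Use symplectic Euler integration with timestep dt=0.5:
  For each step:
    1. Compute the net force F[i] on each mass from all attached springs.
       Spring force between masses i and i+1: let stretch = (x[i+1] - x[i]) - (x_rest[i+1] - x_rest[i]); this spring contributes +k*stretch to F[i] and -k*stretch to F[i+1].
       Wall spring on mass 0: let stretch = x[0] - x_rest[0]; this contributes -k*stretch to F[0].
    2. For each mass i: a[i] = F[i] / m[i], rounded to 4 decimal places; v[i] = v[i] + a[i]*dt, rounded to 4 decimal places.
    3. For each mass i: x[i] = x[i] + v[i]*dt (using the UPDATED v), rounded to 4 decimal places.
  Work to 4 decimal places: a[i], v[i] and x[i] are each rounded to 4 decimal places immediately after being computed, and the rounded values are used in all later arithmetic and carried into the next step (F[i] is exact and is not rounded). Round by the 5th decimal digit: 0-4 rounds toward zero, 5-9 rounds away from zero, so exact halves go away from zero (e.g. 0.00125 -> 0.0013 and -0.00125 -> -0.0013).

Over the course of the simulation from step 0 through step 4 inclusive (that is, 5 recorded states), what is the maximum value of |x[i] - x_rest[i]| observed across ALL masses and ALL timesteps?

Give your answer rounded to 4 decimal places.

Step 0: x=[8.0000 10.0000 19.0000] v=[-2.0000 0.0000 0.0000]
Step 1: x=[1.0000 13.5000 16.0000] v=[-14.0000 7.0000 -6.0000]
Step 2: x=[5.5000 12.0000 16.5000] v=[9.0000 -3.0000 1.0000]
Step 3: x=[11.0000 9.5000 18.5000] v=[11.0000 -5.0000 4.0000]
Step 4: x=[4.0000 12.2500 17.5000] v=[-14.0000 5.5000 -2.0000]
Max displacement = 5.0000

Answer: 5.0000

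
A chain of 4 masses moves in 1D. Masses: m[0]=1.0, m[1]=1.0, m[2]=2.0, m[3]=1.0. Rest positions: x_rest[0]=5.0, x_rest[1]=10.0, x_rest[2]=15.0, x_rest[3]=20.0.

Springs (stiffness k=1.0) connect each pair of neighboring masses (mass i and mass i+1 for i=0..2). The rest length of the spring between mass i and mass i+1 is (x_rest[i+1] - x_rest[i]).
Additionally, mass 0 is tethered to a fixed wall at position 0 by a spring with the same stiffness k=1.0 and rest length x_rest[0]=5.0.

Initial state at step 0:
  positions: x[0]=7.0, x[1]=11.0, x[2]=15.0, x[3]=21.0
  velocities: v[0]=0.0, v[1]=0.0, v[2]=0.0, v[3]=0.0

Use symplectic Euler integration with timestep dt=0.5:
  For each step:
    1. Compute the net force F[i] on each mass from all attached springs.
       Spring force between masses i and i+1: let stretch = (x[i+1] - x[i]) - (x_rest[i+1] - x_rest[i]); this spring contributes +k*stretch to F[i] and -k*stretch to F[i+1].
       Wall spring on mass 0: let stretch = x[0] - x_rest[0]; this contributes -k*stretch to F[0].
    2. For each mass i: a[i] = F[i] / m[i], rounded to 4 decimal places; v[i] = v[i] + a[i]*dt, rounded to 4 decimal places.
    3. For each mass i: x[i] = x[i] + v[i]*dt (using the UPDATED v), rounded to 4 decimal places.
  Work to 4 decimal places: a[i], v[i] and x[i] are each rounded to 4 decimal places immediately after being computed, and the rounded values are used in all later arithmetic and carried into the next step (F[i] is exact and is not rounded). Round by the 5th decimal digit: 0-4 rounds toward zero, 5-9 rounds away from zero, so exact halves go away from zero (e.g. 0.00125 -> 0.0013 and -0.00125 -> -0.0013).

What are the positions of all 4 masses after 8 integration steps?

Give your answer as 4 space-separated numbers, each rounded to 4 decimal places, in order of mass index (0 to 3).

Step 0: x=[7.0000 11.0000 15.0000 21.0000] v=[0.0000 0.0000 0.0000 0.0000]
Step 1: x=[6.2500 11.0000 15.2500 20.7500] v=[-1.5000 0.0000 0.5000 -0.5000]
Step 2: x=[5.1250 10.8750 15.6563 20.3750] v=[-2.2500 -0.2500 0.8125 -0.7500]
Step 3: x=[4.1563 10.5078 16.0548 20.0703] v=[-1.9375 -0.7344 0.7969 -0.6094]
Step 4: x=[3.7364 9.9395 16.2618 20.0117] v=[-0.8399 -1.1367 0.4140 -0.1172]
Step 5: x=[3.9332 9.4010 16.1473 20.2657] v=[0.3935 -1.0771 -0.2291 0.5079]
Step 6: x=[4.5136 9.1821 15.7043 20.7401] v=[1.1608 -0.4379 -0.8861 0.9487]
Step 7: x=[5.1328 9.4266 15.0755 21.2055] v=[1.2383 0.4890 -1.2577 0.9308]
Step 8: x=[5.5422 10.0099 14.5068 21.3884] v=[0.8188 1.1666 -1.1374 0.3658]

Answer: 5.5422 10.0099 14.5068 21.3884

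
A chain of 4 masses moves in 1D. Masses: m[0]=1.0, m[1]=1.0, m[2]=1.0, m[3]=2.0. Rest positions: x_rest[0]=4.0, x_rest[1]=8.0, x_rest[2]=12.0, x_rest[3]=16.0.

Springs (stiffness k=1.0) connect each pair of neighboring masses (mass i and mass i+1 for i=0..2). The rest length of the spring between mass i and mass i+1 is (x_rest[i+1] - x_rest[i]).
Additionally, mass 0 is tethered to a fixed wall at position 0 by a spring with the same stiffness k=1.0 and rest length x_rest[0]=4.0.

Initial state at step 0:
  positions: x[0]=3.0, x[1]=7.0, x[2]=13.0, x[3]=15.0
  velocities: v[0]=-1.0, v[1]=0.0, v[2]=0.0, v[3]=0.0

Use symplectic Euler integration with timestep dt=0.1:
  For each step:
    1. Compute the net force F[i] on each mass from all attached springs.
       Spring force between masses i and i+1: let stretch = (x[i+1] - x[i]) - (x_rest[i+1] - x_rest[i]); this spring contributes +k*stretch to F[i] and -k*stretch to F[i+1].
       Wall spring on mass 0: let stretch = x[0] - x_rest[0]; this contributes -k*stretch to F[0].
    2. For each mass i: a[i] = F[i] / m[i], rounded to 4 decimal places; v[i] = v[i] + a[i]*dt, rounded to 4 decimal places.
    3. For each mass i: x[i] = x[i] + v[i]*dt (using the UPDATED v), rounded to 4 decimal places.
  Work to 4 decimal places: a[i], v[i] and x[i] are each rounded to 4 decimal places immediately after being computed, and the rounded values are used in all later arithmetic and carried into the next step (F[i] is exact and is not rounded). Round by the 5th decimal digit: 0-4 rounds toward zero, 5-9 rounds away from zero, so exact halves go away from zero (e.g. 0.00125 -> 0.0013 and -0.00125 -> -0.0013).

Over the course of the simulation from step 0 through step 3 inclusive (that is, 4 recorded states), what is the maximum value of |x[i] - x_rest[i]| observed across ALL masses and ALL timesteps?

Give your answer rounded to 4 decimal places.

Step 0: x=[3.0000 7.0000 13.0000 15.0000] v=[-1.0000 0.0000 0.0000 0.0000]
Step 1: x=[2.9100 7.0200 12.9600 15.0100] v=[-0.9000 0.2000 -0.4000 0.1000]
Step 2: x=[2.8320 7.0583 12.8811 15.0298] v=[-0.7800 0.3830 -0.7890 0.1975]
Step 3: x=[2.7679 7.1126 12.7655 15.0588] v=[-0.6406 0.5427 -1.1564 0.2901]
Max displacement = 1.2321

Answer: 1.2321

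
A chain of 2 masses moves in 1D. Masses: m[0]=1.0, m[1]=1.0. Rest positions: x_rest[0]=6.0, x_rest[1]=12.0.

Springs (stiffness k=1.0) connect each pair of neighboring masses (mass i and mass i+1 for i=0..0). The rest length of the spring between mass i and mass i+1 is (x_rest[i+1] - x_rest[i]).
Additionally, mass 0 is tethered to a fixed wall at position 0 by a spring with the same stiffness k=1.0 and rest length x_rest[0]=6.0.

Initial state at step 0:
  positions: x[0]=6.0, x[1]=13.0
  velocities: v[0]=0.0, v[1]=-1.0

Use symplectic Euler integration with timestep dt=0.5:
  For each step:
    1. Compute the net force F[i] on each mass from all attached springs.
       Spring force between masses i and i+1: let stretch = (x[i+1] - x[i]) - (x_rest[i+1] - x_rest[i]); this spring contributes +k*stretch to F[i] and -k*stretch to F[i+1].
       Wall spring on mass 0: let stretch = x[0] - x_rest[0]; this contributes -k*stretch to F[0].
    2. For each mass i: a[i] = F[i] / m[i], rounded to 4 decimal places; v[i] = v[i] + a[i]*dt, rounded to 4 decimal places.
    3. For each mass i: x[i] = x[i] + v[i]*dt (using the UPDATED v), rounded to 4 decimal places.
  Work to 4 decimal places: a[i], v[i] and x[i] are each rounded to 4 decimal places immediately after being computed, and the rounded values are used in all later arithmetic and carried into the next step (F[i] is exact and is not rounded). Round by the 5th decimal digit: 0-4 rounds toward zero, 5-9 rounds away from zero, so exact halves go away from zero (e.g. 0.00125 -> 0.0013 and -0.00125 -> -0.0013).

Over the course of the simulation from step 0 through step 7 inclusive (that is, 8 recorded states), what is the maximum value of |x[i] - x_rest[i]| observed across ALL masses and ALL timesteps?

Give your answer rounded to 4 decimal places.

Answer: 1.5355

Derivation:
Step 0: x=[6.0000 13.0000] v=[0.0000 -1.0000]
Step 1: x=[6.2500 12.2500] v=[0.5000 -1.5000]
Step 2: x=[6.4375 11.5000] v=[0.3750 -1.5000]
Step 3: x=[6.2813 10.9844] v=[-0.3125 -1.0313]
Step 4: x=[5.7305 10.7930] v=[-1.1016 -0.3829]
Step 5: x=[5.0127 10.8360] v=[-1.4356 0.0859]
Step 6: x=[4.4976 10.9232] v=[-1.0303 0.1743]
Step 7: x=[4.4645 10.9040] v=[-0.0663 -0.0385]
Max displacement = 1.5355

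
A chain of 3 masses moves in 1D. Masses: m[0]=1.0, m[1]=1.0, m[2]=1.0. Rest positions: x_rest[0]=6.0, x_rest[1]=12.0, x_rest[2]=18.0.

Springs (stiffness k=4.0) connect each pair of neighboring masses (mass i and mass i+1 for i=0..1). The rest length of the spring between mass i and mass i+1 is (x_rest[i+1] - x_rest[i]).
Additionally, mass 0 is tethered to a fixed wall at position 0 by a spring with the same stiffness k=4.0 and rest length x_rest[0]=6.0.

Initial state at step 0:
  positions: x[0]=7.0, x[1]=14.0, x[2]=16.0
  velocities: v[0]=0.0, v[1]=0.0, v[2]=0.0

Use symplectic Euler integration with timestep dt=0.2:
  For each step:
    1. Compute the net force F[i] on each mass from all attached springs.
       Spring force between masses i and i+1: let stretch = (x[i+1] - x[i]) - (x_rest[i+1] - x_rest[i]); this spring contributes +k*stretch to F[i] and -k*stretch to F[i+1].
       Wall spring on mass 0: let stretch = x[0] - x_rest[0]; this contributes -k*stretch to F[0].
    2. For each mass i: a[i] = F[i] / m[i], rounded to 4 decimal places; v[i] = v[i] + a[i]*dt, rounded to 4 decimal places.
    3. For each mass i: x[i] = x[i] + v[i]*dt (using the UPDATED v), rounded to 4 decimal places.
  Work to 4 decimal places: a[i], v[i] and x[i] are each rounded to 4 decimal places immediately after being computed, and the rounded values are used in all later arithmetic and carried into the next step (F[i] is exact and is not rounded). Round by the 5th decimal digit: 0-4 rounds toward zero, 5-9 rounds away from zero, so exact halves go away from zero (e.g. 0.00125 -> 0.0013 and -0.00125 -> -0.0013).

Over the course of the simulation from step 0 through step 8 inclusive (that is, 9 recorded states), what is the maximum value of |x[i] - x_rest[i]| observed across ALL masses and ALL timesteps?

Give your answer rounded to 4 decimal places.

Answer: 2.2814

Derivation:
Step 0: x=[7.0000 14.0000 16.0000] v=[0.0000 0.0000 0.0000]
Step 1: x=[7.0000 13.2000 16.6400] v=[0.0000 -4.0000 3.2000]
Step 2: x=[6.8720 11.9584 17.6896] v=[-0.6400 -6.2080 5.2480]
Step 3: x=[6.4583 10.8200 18.7822] v=[-2.0685 -5.6922 5.4630]
Step 4: x=[5.7091 10.2576 19.5608] v=[-3.7458 -2.8118 3.8932]
Step 5: x=[4.7742 10.4560 19.8109] v=[-4.6743 0.9920 1.2506]
Step 6: x=[3.9846 11.2421 19.5242] v=[-3.9482 3.9305 -1.4333]
Step 7: x=[3.7186 12.1921 18.8724] v=[-1.3299 4.7502 -3.2590]
Step 8: x=[4.2134 12.8552 18.1118] v=[2.4740 3.3156 -3.8032]
Max displacement = 2.2814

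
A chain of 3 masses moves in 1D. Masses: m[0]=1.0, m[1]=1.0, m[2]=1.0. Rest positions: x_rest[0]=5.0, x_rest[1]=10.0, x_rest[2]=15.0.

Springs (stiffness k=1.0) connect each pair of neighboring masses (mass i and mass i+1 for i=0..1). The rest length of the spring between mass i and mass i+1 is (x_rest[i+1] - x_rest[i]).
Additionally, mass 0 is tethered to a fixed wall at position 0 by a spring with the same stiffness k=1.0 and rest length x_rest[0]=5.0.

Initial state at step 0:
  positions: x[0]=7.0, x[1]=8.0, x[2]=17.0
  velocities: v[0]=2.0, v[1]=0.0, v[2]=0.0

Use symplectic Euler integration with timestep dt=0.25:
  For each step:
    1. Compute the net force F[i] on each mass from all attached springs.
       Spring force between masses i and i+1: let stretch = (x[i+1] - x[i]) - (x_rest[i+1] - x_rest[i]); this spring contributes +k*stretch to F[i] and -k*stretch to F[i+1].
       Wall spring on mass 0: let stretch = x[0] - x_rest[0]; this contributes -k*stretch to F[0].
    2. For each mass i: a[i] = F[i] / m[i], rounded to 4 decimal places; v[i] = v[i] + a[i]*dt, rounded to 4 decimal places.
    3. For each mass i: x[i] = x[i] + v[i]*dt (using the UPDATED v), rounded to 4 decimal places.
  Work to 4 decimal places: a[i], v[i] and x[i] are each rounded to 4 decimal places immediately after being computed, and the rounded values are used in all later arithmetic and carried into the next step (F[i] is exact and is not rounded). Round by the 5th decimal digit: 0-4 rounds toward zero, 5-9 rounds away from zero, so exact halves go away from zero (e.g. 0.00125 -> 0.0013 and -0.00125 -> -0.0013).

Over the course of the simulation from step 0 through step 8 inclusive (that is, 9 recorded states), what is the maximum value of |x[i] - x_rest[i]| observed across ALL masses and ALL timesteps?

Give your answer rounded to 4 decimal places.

Answer: 3.8302

Derivation:
Step 0: x=[7.0000 8.0000 17.0000] v=[2.0000 0.0000 0.0000]
Step 1: x=[7.1250 8.5000 16.7500] v=[0.5000 2.0000 -1.0000]
Step 2: x=[6.8906 9.4297 16.2969] v=[-0.9375 3.7188 -1.8125]
Step 3: x=[6.3843 10.6299 15.7271] v=[-2.0254 4.8008 -2.2793]
Step 4: x=[5.7443 11.8833 15.1512] v=[-2.5601 5.0137 -2.3036]
Step 5: x=[5.1290 12.9573 14.6836] v=[-2.4614 4.2959 -1.8706]
Step 6: x=[4.6824 13.6499 14.4206] v=[-1.7866 2.7704 -1.0522]
Step 7: x=[4.5036 13.8302 14.4219] v=[-0.7153 0.7212 0.0051]
Step 8: x=[4.6262 13.4646 14.6987] v=[0.4905 -1.4625 1.1072]
Max displacement = 3.8302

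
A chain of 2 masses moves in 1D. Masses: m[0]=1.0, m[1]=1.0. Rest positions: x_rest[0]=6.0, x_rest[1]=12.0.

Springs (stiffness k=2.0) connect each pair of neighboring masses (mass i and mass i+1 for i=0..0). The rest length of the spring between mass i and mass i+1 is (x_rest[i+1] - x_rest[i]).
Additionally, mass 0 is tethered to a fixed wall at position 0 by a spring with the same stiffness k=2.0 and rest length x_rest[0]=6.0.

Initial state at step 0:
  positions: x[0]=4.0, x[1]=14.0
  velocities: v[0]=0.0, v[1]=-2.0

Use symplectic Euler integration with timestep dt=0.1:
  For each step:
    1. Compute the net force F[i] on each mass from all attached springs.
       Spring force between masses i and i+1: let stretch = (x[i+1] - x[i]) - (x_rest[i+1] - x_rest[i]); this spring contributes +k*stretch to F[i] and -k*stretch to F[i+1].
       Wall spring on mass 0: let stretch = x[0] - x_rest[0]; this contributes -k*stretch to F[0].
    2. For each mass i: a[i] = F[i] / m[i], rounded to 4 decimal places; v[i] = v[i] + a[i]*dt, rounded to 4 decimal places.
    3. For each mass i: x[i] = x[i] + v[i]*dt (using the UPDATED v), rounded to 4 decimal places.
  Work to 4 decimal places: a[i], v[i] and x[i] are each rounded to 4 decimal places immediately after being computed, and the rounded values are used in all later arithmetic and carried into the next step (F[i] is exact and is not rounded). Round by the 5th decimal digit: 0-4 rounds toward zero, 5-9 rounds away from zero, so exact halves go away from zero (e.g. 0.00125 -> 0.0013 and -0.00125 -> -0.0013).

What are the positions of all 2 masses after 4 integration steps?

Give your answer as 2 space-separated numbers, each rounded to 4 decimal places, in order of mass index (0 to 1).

Step 0: x=[4.0000 14.0000] v=[0.0000 -2.0000]
Step 1: x=[4.1200 13.7200] v=[1.2000 -2.8000]
Step 2: x=[4.3496 13.3680] v=[2.2960 -3.5200]
Step 3: x=[4.6726 12.9556] v=[3.2298 -4.1237]
Step 4: x=[5.0678 12.4976] v=[3.9519 -4.5803]

Answer: 5.0678 12.4976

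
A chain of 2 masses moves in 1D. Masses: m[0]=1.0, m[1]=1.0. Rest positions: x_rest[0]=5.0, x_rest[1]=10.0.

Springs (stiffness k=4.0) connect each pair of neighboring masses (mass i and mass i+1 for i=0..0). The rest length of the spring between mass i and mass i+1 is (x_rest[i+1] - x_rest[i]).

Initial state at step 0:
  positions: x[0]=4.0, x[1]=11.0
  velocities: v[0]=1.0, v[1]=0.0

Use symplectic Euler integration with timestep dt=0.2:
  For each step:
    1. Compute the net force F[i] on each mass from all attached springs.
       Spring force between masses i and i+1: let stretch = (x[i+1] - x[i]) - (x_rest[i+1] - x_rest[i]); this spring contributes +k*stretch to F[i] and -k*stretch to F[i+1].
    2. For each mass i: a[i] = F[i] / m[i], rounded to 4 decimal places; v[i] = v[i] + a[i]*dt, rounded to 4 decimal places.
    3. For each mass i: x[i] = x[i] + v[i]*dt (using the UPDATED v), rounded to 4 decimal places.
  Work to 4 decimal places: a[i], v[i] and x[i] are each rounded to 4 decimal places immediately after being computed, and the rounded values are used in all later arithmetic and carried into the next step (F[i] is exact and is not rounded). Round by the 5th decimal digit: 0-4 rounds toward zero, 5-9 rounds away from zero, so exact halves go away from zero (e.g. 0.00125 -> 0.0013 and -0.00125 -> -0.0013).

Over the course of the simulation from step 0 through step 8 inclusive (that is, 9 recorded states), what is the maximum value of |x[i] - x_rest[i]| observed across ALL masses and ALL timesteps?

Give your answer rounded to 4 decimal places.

Step 0: x=[4.0000 11.0000] v=[1.0000 0.0000]
Step 1: x=[4.5200 10.6800] v=[2.6000 -1.6000]
Step 2: x=[5.2256 10.1744] v=[3.5280 -2.5280]
Step 3: x=[5.9230 9.6770] v=[3.4870 -2.4870]
Step 4: x=[6.4210 9.3790] v=[2.4902 -1.4902]
Step 5: x=[6.5923 9.4077] v=[0.8566 0.1434]
Step 6: x=[6.4141 9.7859] v=[-0.8911 1.8911]
Step 7: x=[5.9754 10.4246] v=[-2.1937 3.1937]
Step 8: x=[5.4485 11.1515] v=[-2.6343 3.6343]
Max displacement = 1.5923

Answer: 1.5923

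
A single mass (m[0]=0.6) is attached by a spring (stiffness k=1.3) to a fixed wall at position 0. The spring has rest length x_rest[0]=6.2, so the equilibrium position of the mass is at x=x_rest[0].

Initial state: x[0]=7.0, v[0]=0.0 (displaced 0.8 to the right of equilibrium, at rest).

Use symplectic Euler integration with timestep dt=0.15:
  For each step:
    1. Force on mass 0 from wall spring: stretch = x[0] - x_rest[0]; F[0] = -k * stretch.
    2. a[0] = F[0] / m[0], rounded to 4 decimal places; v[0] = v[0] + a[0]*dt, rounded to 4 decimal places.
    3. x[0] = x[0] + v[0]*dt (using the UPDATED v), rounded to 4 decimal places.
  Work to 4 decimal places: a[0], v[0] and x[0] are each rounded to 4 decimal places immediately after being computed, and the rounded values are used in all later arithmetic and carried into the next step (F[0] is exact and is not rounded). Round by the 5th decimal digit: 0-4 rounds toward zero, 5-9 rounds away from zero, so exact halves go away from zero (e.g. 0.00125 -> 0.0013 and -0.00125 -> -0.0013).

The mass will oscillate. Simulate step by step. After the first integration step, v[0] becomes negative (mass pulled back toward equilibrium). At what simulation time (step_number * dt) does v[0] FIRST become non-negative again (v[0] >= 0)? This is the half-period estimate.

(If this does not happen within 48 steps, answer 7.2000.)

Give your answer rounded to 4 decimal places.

Answer: 2.2500

Derivation:
Step 0: x=[7.0000] v=[0.0000]
Step 1: x=[6.9610] v=[-0.2600]
Step 2: x=[6.8849] v=[-0.5073]
Step 3: x=[6.7754] v=[-0.7299]
Step 4: x=[6.6379] v=[-0.9169]
Step 5: x=[6.4790] v=[-1.0592]
Step 6: x=[6.3065] v=[-1.1499]
Step 7: x=[6.1288] v=[-1.1845]
Step 8: x=[5.9546] v=[-1.1614]
Step 9: x=[5.7924] v=[-1.0816]
Step 10: x=[5.6500] v=[-0.9491]
Step 11: x=[5.5345] v=[-0.7703]
Step 12: x=[5.4514] v=[-0.5540]
Step 13: x=[5.4048] v=[-0.3107]
Step 14: x=[5.3970] v=[-0.0523]
Step 15: x=[5.4283] v=[0.2087]
First v>=0 after going negative at step 15, time=2.2500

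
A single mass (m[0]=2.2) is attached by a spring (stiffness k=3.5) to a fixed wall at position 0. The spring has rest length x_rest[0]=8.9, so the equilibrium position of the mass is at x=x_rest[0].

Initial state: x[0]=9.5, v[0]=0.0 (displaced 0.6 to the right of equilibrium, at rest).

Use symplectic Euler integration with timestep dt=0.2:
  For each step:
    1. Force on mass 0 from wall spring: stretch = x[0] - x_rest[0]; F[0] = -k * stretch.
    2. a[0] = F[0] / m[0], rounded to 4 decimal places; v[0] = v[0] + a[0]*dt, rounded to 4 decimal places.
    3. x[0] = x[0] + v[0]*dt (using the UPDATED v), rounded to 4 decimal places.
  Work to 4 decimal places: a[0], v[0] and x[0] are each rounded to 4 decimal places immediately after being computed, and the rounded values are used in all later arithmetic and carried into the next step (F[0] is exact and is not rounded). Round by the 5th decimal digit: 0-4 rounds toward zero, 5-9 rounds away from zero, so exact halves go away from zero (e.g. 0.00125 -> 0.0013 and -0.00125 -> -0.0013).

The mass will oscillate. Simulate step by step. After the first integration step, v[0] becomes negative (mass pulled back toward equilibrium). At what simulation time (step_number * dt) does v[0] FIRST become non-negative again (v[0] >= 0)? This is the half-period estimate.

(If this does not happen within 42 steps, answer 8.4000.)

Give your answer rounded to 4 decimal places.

Answer: 2.6000

Derivation:
Step 0: x=[9.5000] v=[0.0000]
Step 1: x=[9.4618] v=[-0.1909]
Step 2: x=[9.3879] v=[-0.3697]
Step 3: x=[9.2829] v=[-0.5249]
Step 4: x=[9.1536] v=[-0.6467]
Step 5: x=[9.0081] v=[-0.7274]
Step 6: x=[8.8557] v=[-0.7618]
Step 7: x=[8.7062] v=[-0.7477]
Step 8: x=[8.5690] v=[-0.6860]
Step 9: x=[8.4529] v=[-0.5807]
Step 10: x=[8.3652] v=[-0.4384]
Step 11: x=[8.3116] v=[-0.2682]
Step 12: x=[8.2954] v=[-0.0810]
Step 13: x=[8.3177] v=[0.1114]
First v>=0 after going negative at step 13, time=2.6000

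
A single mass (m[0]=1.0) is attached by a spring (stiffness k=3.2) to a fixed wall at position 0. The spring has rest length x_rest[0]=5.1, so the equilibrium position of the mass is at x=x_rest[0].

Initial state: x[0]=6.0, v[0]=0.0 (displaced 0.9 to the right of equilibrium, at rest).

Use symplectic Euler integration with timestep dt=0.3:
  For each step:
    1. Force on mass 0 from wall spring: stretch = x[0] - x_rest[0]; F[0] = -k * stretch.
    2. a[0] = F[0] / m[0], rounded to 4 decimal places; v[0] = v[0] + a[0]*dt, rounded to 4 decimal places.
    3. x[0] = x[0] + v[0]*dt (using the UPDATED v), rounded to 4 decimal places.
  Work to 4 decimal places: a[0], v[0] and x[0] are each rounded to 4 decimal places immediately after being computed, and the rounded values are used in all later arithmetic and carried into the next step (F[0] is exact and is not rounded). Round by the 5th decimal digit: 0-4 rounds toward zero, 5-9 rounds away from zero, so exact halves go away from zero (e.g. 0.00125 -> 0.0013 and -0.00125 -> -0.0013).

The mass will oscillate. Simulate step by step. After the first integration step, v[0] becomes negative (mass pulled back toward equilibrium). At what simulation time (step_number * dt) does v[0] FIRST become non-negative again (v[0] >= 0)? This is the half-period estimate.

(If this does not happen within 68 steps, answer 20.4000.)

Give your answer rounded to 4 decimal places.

Step 0: x=[6.0000] v=[0.0000]
Step 1: x=[5.7408] v=[-0.8640]
Step 2: x=[5.2970] v=[-1.4792]
Step 3: x=[4.7965] v=[-1.6683]
Step 4: x=[4.3834] v=[-1.3769]
Step 5: x=[4.1767] v=[-0.6890]
Step 6: x=[4.2359] v=[0.1974]
First v>=0 after going negative at step 6, time=1.8000

Answer: 1.8000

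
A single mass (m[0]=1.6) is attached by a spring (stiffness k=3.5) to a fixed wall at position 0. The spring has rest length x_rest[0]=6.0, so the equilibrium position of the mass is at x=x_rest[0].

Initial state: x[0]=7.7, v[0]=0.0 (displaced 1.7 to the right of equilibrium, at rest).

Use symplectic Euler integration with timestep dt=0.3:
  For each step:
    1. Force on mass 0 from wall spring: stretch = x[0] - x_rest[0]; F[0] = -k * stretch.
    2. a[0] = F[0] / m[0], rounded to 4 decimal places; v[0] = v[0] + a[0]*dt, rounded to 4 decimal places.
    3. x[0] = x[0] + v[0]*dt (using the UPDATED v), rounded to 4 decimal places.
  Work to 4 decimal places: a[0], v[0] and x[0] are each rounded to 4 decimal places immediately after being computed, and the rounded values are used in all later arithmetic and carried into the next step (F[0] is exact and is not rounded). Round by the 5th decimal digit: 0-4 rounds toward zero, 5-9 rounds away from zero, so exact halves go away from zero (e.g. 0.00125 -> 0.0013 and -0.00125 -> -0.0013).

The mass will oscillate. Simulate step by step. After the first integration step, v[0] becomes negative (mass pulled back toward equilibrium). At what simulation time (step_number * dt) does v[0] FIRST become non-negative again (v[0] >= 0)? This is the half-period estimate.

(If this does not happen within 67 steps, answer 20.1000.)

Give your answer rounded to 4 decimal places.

Answer: 2.4000

Derivation:
Step 0: x=[7.7000] v=[0.0000]
Step 1: x=[7.3653] v=[-1.1156]
Step 2: x=[6.7618] v=[-2.0116]
Step 3: x=[6.0084] v=[-2.5115]
Step 4: x=[5.2533] v=[-2.5170]
Step 5: x=[4.6452] v=[-2.0270]
Step 6: x=[4.3038] v=[-1.1379]
Step 7: x=[4.2964] v=[-0.0248]
Step 8: x=[4.6244] v=[1.0932]
First v>=0 after going negative at step 8, time=2.4000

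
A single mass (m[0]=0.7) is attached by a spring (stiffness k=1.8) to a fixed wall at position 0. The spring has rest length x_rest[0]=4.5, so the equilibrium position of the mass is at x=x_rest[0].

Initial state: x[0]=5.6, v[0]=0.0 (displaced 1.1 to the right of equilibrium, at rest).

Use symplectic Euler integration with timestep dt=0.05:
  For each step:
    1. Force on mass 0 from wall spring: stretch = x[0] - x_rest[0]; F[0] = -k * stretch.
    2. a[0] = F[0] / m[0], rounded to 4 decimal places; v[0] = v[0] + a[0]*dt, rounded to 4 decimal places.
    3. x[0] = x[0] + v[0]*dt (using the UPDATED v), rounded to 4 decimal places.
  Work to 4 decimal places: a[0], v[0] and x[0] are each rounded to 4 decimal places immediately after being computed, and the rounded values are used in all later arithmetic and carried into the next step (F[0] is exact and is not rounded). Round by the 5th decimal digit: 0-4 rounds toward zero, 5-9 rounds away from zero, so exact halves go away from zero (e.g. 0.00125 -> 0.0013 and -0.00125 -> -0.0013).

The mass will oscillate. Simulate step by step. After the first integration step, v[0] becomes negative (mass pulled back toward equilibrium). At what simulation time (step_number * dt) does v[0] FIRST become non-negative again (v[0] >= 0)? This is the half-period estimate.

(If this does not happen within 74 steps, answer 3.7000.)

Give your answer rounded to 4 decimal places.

Step 0: x=[5.6000] v=[0.0000]
Step 1: x=[5.5929] v=[-0.1414]
Step 2: x=[5.5788] v=[-0.2819]
Step 3: x=[5.5578] v=[-0.4206]
Step 4: x=[5.5300] v=[-0.5566]
Step 5: x=[5.4956] v=[-0.6890]
Step 6: x=[5.4548] v=[-0.8170]
Step 7: x=[5.4078] v=[-0.9398]
Step 8: x=[5.3550] v=[-1.0565]
Step 9: x=[5.2967] v=[-1.1664]
Step 10: x=[5.2333] v=[-1.2688]
Step 11: x=[5.1651] v=[-1.3631]
Step 12: x=[5.0927] v=[-1.4486]
Step 13: x=[5.0165] v=[-1.5248]
Step 14: x=[4.9369] v=[-1.5912]
Step 15: x=[4.8545] v=[-1.6474]
Step 16: x=[4.7699] v=[-1.6930]
Step 17: x=[4.6835] v=[-1.7277]
Step 18: x=[4.5959] v=[-1.7513]
Step 19: x=[4.5077] v=[-1.7636]
Step 20: x=[4.4195] v=[-1.7646]
Step 21: x=[4.3318] v=[-1.7543]
Step 22: x=[4.2452] v=[-1.7327]
Step 23: x=[4.1602] v=[-1.6999]
Step 24: x=[4.0774] v=[-1.6562]
Step 25: x=[3.9973] v=[-1.6019]
Step 26: x=[3.9204] v=[-1.5373]
Step 27: x=[3.8473] v=[-1.4628]
Step 28: x=[3.7784] v=[-1.3789]
Step 29: x=[3.7141] v=[-1.2861]
Step 30: x=[3.6548] v=[-1.1851]
Step 31: x=[3.6010] v=[-1.0764]
Step 32: x=[3.5530] v=[-0.9608]
Step 33: x=[3.5111] v=[-0.8390]
Step 34: x=[3.4755] v=[-0.7119]
Step 35: x=[3.4465] v=[-0.5802]
Step 36: x=[3.4243] v=[-0.4448]
Step 37: x=[3.4090] v=[-0.3065]
Step 38: x=[3.4007] v=[-0.1662]
Step 39: x=[3.3995] v=[-0.0249]
Step 40: x=[3.4053] v=[0.1166]
First v>=0 after going negative at step 40, time=2.0000

Answer: 2.0000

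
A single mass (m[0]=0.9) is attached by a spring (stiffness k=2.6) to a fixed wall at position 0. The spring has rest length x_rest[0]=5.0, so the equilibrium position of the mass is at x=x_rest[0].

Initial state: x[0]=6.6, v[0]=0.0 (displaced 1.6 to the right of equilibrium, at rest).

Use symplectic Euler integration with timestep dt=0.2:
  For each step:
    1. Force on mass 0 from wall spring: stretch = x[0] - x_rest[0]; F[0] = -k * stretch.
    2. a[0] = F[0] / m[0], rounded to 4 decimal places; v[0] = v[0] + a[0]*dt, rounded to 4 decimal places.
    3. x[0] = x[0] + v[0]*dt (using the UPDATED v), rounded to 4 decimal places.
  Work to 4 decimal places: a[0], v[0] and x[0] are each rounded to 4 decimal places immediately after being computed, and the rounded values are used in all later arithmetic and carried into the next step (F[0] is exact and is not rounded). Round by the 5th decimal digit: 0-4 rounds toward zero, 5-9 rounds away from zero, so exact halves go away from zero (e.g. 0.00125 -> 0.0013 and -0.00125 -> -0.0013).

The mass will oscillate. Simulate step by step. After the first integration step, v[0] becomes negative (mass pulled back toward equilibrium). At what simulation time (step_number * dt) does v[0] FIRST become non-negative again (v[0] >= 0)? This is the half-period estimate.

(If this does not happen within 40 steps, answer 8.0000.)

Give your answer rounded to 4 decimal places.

Answer: 2.0000

Derivation:
Step 0: x=[6.6000] v=[0.0000]
Step 1: x=[6.4151] v=[-0.9244]
Step 2: x=[6.0667] v=[-1.7420]
Step 3: x=[5.5950] v=[-2.3583]
Step 4: x=[5.0546] v=[-2.7021]
Step 5: x=[4.5079] v=[-2.7336]
Step 6: x=[4.0180] v=[-2.4493]
Step 7: x=[3.6416] v=[-1.8819]
Step 8: x=[3.4222] v=[-1.0970]
Step 9: x=[3.3851] v=[-0.1854]
Step 10: x=[3.5346] v=[0.7477]
First v>=0 after going negative at step 10, time=2.0000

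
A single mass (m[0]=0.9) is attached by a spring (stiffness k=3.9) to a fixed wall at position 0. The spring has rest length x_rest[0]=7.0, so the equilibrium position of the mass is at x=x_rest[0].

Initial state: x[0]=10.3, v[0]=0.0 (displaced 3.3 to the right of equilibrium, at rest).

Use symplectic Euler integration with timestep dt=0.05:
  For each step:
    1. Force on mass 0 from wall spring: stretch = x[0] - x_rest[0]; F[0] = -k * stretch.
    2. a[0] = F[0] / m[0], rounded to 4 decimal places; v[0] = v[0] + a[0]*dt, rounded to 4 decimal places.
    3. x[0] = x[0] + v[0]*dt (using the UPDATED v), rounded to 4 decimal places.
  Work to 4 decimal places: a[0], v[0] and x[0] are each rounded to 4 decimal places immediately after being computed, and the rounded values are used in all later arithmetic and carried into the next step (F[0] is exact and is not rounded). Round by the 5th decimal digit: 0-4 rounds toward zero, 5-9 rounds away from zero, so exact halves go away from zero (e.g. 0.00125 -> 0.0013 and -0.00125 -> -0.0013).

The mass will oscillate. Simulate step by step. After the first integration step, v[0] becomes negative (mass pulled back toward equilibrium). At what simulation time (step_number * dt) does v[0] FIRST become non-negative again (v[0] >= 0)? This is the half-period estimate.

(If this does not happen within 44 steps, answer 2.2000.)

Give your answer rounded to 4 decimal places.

Answer: 1.5500

Derivation:
Step 0: x=[10.3000] v=[0.0000]
Step 1: x=[10.2643] v=[-0.7150]
Step 2: x=[10.1932] v=[-1.4223]
Step 3: x=[10.0875] v=[-2.1142]
Step 4: x=[9.9483] v=[-2.7832]
Step 5: x=[9.7772] v=[-3.4220]
Step 6: x=[9.5760] v=[-4.0237]
Step 7: x=[9.3469] v=[-4.5818]
Step 8: x=[9.0924] v=[-5.0903]
Step 9: x=[8.8152] v=[-5.5437]
Step 10: x=[8.5184] v=[-5.9370]
Step 11: x=[8.2051] v=[-6.2660]
Step 12: x=[7.8787] v=[-6.5271]
Step 13: x=[7.5428] v=[-6.7175]
Step 14: x=[7.2010] v=[-6.8351]
Step 15: x=[6.8571] v=[-6.8787]
Step 16: x=[6.5147] v=[-6.8477]
Step 17: x=[6.1776] v=[-6.7426]
Step 18: x=[5.8494] v=[-6.5644]
Step 19: x=[5.5336] v=[-6.3151]
Step 20: x=[5.2337] v=[-5.9974]
Step 21: x=[4.9530] v=[-5.6147]
Step 22: x=[4.6944] v=[-5.1712]
Step 23: x=[4.4608] v=[-4.6717]
Step 24: x=[4.2547] v=[-4.1215]
Step 25: x=[4.0784] v=[-3.5267]
Step 26: x=[3.9337] v=[-2.8937]
Step 27: x=[3.8222] v=[-2.2293]
Step 28: x=[3.7452] v=[-1.5408]
Step 29: x=[3.7034] v=[-0.8356]
Step 30: x=[3.6973] v=[-0.1213]
Step 31: x=[3.7270] v=[0.5943]
First v>=0 after going negative at step 31, time=1.5500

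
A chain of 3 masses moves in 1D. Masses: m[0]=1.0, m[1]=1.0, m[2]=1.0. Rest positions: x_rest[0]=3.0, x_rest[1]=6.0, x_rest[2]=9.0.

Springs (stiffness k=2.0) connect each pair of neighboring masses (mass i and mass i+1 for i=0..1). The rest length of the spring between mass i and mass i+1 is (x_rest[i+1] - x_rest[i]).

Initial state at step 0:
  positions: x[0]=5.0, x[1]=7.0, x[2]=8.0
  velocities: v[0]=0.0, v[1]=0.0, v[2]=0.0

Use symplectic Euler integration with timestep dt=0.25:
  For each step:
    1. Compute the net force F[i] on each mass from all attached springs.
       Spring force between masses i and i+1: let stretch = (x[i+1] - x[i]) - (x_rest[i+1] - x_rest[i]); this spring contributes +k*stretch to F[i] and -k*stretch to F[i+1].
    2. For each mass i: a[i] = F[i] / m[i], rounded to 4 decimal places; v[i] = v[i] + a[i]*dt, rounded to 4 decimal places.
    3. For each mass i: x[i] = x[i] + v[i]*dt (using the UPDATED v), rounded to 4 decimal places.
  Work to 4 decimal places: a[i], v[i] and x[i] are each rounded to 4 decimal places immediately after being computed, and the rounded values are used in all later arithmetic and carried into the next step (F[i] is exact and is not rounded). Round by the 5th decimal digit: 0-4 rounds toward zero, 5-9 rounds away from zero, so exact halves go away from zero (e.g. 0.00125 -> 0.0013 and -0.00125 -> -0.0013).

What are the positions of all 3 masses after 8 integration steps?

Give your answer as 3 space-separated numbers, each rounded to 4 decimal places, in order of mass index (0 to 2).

Step 0: x=[5.0000 7.0000 8.0000] v=[0.0000 0.0000 0.0000]
Step 1: x=[4.8750 6.8750 8.2500] v=[-0.5000 -0.5000 1.0000]
Step 2: x=[4.6250 6.6719 8.7031] v=[-1.0000 -0.8125 1.8125]
Step 3: x=[4.2559 6.4668 9.2773] v=[-1.4766 -0.8204 2.2969]
Step 4: x=[3.7881 6.3367 9.8752] v=[-1.8712 -0.5206 2.3917]
Step 5: x=[3.2639 6.3303 10.4058] v=[-2.0969 -0.0257 2.1225]
Step 6: x=[2.7480 6.4500 10.8020] v=[-2.0637 0.4789 1.5848]
Step 7: x=[2.3198 6.6510 11.0292] v=[-1.7127 0.8039 0.9088]
Step 8: x=[2.0580 6.8579 11.0841] v=[-1.0471 0.8274 0.2197]

Answer: 2.0580 6.8579 11.0841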